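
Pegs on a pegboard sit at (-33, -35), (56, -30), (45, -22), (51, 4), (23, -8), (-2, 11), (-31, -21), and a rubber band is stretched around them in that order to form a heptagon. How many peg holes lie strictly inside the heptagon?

2436

By the shoelace formula, twice the signed area is |[(-33)·(-30) − 56·(-35)] + [56·(-22) − 45·(-30)] + [45·4 − 51·(-22)] + [51·(-8) − 23·4] + [23·11 − (-2)·(-8)] + [(-2)·(-21) − (-31)·11] + [(-31)·(-35) − (-33)·(-21)]| = 4882, so the area is 2441.
Summing gcd(|Δx|,|Δy|) over the edges gives the boundary count: gcd(89,5) + gcd(11,8) + gcd(6,26) + gcd(28,12) + gcd(25,19) + gcd(29,32) + gcd(2,14) = 1+1+2+4+1+1+2 = 12.
Pick's theorem gives I = A − B/2 + 1 = 2441 − 12/2 + 1 = 2436.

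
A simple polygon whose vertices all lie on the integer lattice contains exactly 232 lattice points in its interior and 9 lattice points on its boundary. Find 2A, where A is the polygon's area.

471

By Pick's theorem, A = I + B/2 − 1 = 232 + 9/2 − 1 = 471/2.
Hence 2A = 471.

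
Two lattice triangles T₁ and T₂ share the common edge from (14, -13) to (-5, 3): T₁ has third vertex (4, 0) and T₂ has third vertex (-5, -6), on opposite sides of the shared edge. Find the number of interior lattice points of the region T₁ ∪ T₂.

The union is the simple quadrilateral with vertices (14, -13), (4, 0), (-5, 3), (-5, -6) in order.
Using the shoelace formula, 2A = |[14·0 − 4·(-13)] + [4·3 − (-5)·0] + [(-5)·(-6) − (-5)·3] + [(-5)·(-13) − 14·(-6)]| = 258, so the area is 129.
Summing gcd(|Δx|,|Δy|) over the edges gives the boundary count: gcd(10,13) + gcd(9,3) + gcd(0,9) + gcd(19,7) = 1+3+9+1 = 14.
By Pick's theorem I = A − B/2 + 1 = 129 − 14/2 + 1 = 123.

123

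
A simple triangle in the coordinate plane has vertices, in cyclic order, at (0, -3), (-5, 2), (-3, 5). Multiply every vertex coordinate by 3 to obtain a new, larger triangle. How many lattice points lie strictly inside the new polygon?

Using the shoelace formula, 2A = |[0·2 − (-5)·(-3)] + [(-5)·5 − (-3)·2] + [(-3)·(-3) − 0·5]| = 25, so the area is 12.5.
The number of boundary lattice points is Σ gcd(|Δx|,|Δy|) = gcd(5,5) + gcd(2,3) + gcd(3,8) = 5+1+1 = 7.
Scaling by 3 multiplies the area by 3² = 9 (so the new area is 112.5) and multiplies the boundary lattice-point count by 3, giving 21.
By Pick's theorem, the interior count of the dilated polygon is 112.5 − 21/2 + 1 = 103.

103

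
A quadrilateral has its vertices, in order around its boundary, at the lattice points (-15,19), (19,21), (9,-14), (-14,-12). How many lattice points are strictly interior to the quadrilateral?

By the shoelace formula, twice the signed area is |[(-15)·21 − 19·19] + [19·(-14) − 9·21] + [9·(-12) − (-14)·(-14)] + [(-14)·19 − (-15)·(-12)]| = 1881, so the area is 1881/2.
Along each edge there are gcd(|Δx|,|Δy|)+1 lattice points, so counting each shared vertex once the boundary has gcd(34,2) + gcd(10,35) + gcd(23,2) + gcd(1,31) = 2+5+1+1 = 9.
By Pick's theorem A = I + B/2 − 1, so I = 1881/2 − 9/2 + 1 = 937.

937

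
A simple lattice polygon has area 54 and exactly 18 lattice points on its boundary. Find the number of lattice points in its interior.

From Pick's theorem, I = A − B/2 + 1 = 54 − 18/2 + 1 = 46.

46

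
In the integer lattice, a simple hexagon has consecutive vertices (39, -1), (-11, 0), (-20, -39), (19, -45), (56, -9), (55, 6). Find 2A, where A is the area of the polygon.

Using the shoelace formula, 2A = |(39·0 − (-11)·(-1)) + ((-11)·(-39) − (-20)·0) + ((-20)·(-45) − 19·(-39)) + (19·(-9) − 56·(-45)) + (56·6 − 55·(-9)) + (55·(-1) − 39·6)| = 4950, so the area is 2475.

4950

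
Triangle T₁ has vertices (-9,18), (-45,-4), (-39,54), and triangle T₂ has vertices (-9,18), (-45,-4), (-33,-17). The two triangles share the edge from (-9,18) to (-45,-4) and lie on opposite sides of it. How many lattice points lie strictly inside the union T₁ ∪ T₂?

The union is the simple quadrilateral with vertices (-9,18), (-39,54), (-45,-4), (-33,-17) in order.
Using the shoelace formula, 2A = |((-9)·54 − (-39)·18) + ((-39)·(-4) − (-45)·54) + ((-45)·(-17) − (-33)·(-4)) + ((-33)·18 − (-9)·(-17))| = 2688, so the area is 1344.
Along each edge there are gcd(|Δx|,|Δy|)+1 lattice points, so counting each shared vertex once the boundary has gcd(30,36) + gcd(6,58) + gcd(12,13) + gcd(24,35) = 6+2+1+1 = 10.
By Pick's theorem I = A − B/2 + 1 = 1344 − 10/2 + 1 = 1340.

1340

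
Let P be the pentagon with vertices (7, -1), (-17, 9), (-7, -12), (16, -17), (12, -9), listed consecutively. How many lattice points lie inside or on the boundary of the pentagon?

By the shoelace formula, twice the signed area is |(7·9 − (-17)·(-1)) + ((-17)·(-12) − (-7)·9) + ((-7)·(-17) − 16·(-12)) + (16·(-9) − 12·(-17)) + (12·(-1) − 7·(-9))| = 735, so the area is 367.5.
Summing gcd(|Δx|,|Δy|) over the edges gives the boundary count: gcd(24,10) + gcd(10,21) + gcd(23,5) + gcd(4,8) + gcd(5,8) = 2+1+1+4+1 = 9.
Pick's theorem gives I = A − B/2 + 1 = 367.5 − 9/2 + 1 = 364, so the closed region contains I + B = 364 + 9 = 373 lattice points.

373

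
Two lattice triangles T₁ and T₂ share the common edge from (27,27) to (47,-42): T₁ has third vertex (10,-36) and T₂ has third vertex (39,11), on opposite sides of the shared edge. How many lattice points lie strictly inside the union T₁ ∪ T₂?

1468

The union is the simple quadrilateral with vertices (27,27), (10,-36), (47,-42), (39,11) in order.
By the shoelace formula, twice the signed area is |(27·(-36) − 10·27) + (10·(-42) − 47·(-36)) + (47·11 − 39·(-42)) + (39·27 − 27·11)| = 2941, so the area is 1470.5.
Summing gcd(|Δx|,|Δy|) over the edges gives the boundary count: gcd(17,63) + gcd(37,6) + gcd(8,53) + gcd(12,16) = 1+1+1+4 = 7.
By Pick's theorem I = A − B/2 + 1 = 1470.5 − 7/2 + 1 = 1468.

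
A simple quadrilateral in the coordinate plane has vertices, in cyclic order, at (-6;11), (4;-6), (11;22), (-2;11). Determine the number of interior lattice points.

By the shoelace formula, twice the signed area is |((-6)·(-6) − 4·11) + (4·22 − 11·(-6)) + (11·11 − (-2)·22) + ((-2)·11 − (-6)·11)| = 355, so the area is 355/2.
The number of boundary lattice points is Σ gcd(|Δx|,|Δy|) = gcd(10,17) + gcd(7,28) + gcd(13,11) + gcd(4,0) = 1+7+1+4 = 13.
Pick's theorem gives I = A − B/2 + 1 = 355/2 − 13/2 + 1 = 172.

172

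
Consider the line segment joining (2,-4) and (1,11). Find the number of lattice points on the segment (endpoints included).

The number of lattice points on a segment between lattice points is gcd(|Δx|,|Δy|) + 1 = gcd(1,15) + 1 = 1 + 1 = 2.

2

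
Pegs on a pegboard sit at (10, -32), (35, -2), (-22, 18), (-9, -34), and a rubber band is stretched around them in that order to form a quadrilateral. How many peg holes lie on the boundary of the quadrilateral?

20

The number of boundary lattice points is Σ gcd(|Δx|,|Δy|) = gcd(25,30) + gcd(57,20) + gcd(13,52) + gcd(19,2) = 5+1+13+1 = 20.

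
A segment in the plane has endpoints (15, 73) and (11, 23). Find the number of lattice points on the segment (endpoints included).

3

The number of lattice points on a segment between lattice points is gcd(|Δx|,|Δy|) + 1 = gcd(4,50) + 1 = 2 + 1 = 3.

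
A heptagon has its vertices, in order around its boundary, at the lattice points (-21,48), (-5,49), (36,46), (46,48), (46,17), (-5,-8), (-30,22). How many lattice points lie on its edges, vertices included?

42

Summing gcd(|Δx|,|Δy|) over the edges gives the boundary count: gcd(16,1) + gcd(41,3) + gcd(10,2) + gcd(0,31) + gcd(51,25) + gcd(25,30) + gcd(9,26) = 1+1+2+31+1+5+1 = 42.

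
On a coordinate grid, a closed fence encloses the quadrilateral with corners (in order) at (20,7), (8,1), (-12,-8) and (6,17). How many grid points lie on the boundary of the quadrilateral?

Along each edge there are gcd(|Δx|,|Δy|)+1 lattice points, so counting each shared vertex once the boundary has gcd(12,6) + gcd(20,9) + gcd(18,25) + gcd(14,10) = 6+1+1+2 = 10.

10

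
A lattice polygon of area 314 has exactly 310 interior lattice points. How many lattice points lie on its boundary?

10

Pick's theorem gives A = I + B/2 − 1, so B = 2(A − I + 1) = 2(314 − 310 + 1) = 10.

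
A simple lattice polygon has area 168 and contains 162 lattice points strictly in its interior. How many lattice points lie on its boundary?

Pick's theorem gives A = I + B/2 − 1, so B = 2(A − I + 1) = 2(168 − 162 + 1) = 14.

14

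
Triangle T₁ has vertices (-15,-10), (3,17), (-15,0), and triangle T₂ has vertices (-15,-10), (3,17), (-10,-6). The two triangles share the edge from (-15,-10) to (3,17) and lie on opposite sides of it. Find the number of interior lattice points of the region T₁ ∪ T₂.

The union is the simple quadrilateral with vertices (-15,-10), (-15,0), (3,17), (-10,-6) in order.
By the shoelace formula, twice the signed area is |((-15)·0 − (-15)·(-10)) + ((-15)·17 − 3·0) + (3·(-6) − (-10)·17) + ((-10)·(-10) − (-15)·(-6))| = 243, so the area is 121.5.
The number of boundary lattice points is Σ gcd(|Δx|,|Δy|) = gcd(0,10) + gcd(18,17) + gcd(13,23) + gcd(5,4) = 10+1+1+1 = 13.
By Pick's theorem I = A − B/2 + 1 = 121.5 − 13/2 + 1 = 116.

116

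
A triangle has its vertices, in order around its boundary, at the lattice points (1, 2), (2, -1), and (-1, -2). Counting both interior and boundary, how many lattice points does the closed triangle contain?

8

Using the shoelace formula, 2A = |[1·(-1) − 2·2] + [2·(-2) − (-1)·(-1)] + [(-1)·2 − 1·(-2)]| = 10, so the area is 5.
Along each edge there are gcd(|Δx|,|Δy|)+1 lattice points, so counting each shared vertex once the boundary has gcd(1,3) + gcd(3,1) + gcd(2,4) = 1+1+2 = 4.
Pick's theorem gives I = A − B/2 + 1 = 5 − 4/2 + 1 = 4, so the closed region contains I + B = 4 + 4 = 8 lattice points.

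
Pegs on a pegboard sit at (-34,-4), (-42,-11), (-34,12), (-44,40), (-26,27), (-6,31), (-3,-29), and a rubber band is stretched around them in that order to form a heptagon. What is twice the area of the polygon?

3003

The shoelace formula gives twice the area as |((-34)·(-11) − (-42)·(-4)) + ((-42)·12 − (-34)·(-11)) + ((-34)·40 − (-44)·12) + ((-44)·27 − (-26)·40) + ((-26)·31 − (-6)·27) + ((-6)·(-29) − (-3)·31) + ((-3)·(-4) − (-34)·(-29))| = 3003, so the area is 3003/2.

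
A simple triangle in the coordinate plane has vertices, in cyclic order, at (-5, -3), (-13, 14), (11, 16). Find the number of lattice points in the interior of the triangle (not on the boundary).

211

By the shoelace formula, twice the signed area is |((-5)·14 − (-13)·(-3)) + ((-13)·16 − 11·14) + (11·(-3) − (-5)·16)| = 424, so the area is 212.
The number of boundary lattice points is Σ gcd(|Δx|,|Δy|) = gcd(8,17) + gcd(24,2) + gcd(16,19) = 1+2+1 = 4.
By Pick's theorem A = I + B/2 − 1, so I = 212 − 4/2 + 1 = 211.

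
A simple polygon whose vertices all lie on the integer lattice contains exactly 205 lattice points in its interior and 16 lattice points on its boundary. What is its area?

212

Pick's theorem states A = I + B/2 − 1, so A = 205 + 16/2 − 1 = 212.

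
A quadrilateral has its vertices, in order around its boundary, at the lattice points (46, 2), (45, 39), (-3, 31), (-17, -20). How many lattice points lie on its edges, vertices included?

11

Summing gcd(|Δx|,|Δy|) over the edges gives the boundary count: gcd(1,37) + gcd(48,8) + gcd(14,51) + gcd(63,22) = 1+8+1+1 = 11.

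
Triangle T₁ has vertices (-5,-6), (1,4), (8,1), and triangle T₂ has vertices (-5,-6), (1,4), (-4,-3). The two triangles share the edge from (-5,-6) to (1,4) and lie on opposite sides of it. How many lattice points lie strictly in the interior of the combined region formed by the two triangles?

The union is the simple quadrilateral with vertices (-5,-6), (8,1), (1,4), (-4,-3) in order.
The shoelace formula gives twice the area as |((-5)·1 − 8·(-6)) + (8·4 − 1·1) + (1·(-3) − (-4)·4) + ((-4)·(-6) − (-5)·(-3))| = 96, so the area is 48.
The number of boundary lattice points is Σ gcd(|Δx|,|Δy|) = gcd(13,7) + gcd(7,3) + gcd(5,7) + gcd(1,3) = 1+1+1+1 = 4.
By Pick's theorem I = A − B/2 + 1 = 48 − 4/2 + 1 = 47.

47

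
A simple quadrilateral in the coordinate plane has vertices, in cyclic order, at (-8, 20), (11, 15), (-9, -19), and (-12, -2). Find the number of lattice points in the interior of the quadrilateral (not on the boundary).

438

By the shoelace formula, twice the signed area is |[(-8)·15 − 11·20] + [11·(-19) − (-9)·15] + [(-9)·(-2) − (-12)·(-19)] + [(-12)·20 − (-8)·(-2)]| = 880, so the area is 440.
Summing gcd(|Δx|,|Δy|) over the edges gives the boundary count: gcd(19,5) + gcd(20,34) + gcd(3,17) + gcd(4,22) = 1+2+1+2 = 6.
By Pick's theorem A = I + B/2 − 1, so I = 440 − 6/2 + 1 = 438.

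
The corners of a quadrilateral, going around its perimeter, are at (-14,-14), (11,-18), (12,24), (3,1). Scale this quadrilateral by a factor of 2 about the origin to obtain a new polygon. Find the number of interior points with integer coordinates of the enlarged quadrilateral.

1593

The shoelace formula gives twice the area as |((-14)·(-18) − 11·(-14)) + (11·24 − 12·(-18)) + (12·1 − 3·24) + (3·(-14) − (-14)·1)| = 798, so the area is 399.
Summing gcd(|Δx|,|Δy|) over the edges gives the boundary count: gcd(25,4) + gcd(1,42) + gcd(9,23) + gcd(17,15) = 1+1+1+1 = 4.
Scaling by 2 multiplies the area by 2² = 4 (so the new area is 1596) and multiplies the boundary lattice-point count by 2, giving 8.
By Pick's theorem, the interior count of the dilated polygon is 1596 − 8/2 + 1 = 1593.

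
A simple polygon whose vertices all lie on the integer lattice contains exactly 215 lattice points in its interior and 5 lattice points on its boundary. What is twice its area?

433

By Pick's theorem, A = I + B/2 − 1 = 215 + 5/2 − 1 = 433/2.
Hence 2A = 433.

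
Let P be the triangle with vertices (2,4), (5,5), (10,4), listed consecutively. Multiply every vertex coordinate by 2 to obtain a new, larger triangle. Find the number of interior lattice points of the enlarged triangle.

7

The shoelace formula gives twice the area as |(2·5 − 5·4) + (5·4 − 10·5) + (10·4 − 2·4)| = 8, so the area is 4.
Along each edge there are gcd(|Δx|,|Δy|)+1 lattice points, so counting each shared vertex once the boundary has gcd(3,1) + gcd(5,1) + gcd(8,0) = 1+1+8 = 10.
Scaling by 2 multiplies the area by 2² = 4 (so the new area is 16) and multiplies the boundary lattice-point count by 2, giving 20.
By Pick's theorem, the interior count of the dilated polygon is 16 − 20/2 + 1 = 7.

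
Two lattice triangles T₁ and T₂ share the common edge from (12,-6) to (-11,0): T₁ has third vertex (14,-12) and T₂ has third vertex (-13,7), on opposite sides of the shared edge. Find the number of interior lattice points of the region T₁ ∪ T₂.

136

The union is the simple quadrilateral with vertices (12,-6), (14,-12), (-11,0), (-13,7) in order.
Using the shoelace formula, 2A = |(12·(-12) − 14·(-6)) + (14·0 − (-11)·(-12)) + ((-11)·7 − (-13)·0) + ((-13)·(-6) − 12·7)| = 275, so the area is 137.5.
The number of boundary lattice points is Σ gcd(|Δx|,|Δy|) = gcd(2,6) + gcd(25,12) + gcd(2,7) + gcd(25,13) = 2+1+1+1 = 5.
By Pick's theorem I = A − B/2 + 1 = 137.5 − 5/2 + 1 = 136.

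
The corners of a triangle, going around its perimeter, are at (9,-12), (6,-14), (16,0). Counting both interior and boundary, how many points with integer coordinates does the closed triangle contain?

By the shoelace formula, twice the signed area is |[9·(-14) − 6·(-12)] + [6·0 − 16·(-14)] + [16·(-12) − 9·0]| = 22, so the area is 11.
Summing gcd(|Δx|,|Δy|) over the edges gives the boundary count: gcd(3,2) + gcd(10,14) + gcd(7,12) = 1+2+1 = 4.
Pick's theorem gives I = A − B/2 + 1 = 11 − 4/2 + 1 = 10, so the closed region contains I + B = 10 + 4 = 14 lattice points.

14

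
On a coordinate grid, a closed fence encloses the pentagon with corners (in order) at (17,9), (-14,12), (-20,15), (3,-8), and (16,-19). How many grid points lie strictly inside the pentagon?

The shoelace formula gives twice the area as |(17·12 − (-14)·9) + ((-14)·15 − (-20)·12) + ((-20)·(-8) − 3·15) + (3·(-19) − 16·(-8)) + (16·9 − 17·(-19))| = 1013, so the area is 506.5.
The number of boundary lattice points is Σ gcd(|Δx|,|Δy|) = gcd(31,3) + gcd(6,3) + gcd(23,23) + gcd(13,11) + gcd(1,28) = 1+3+23+1+1 = 29.
Pick's theorem gives I = A − B/2 + 1 = 506.5 − 29/2 + 1 = 493.

493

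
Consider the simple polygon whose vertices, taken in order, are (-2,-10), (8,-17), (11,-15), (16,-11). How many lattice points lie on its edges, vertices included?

Along each edge there are gcd(|Δx|,|Δy|)+1 lattice points, so counting each shared vertex once the boundary has gcd(10,7) + gcd(3,2) + gcd(5,4) + gcd(18,1) = 1+1+1+1 = 4.

4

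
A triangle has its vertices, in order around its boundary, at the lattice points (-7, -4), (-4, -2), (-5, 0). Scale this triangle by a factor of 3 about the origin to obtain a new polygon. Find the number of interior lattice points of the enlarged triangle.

31

The shoelace formula gives twice the area as |[(-7)·(-2) − (-4)·(-4)] + [(-4)·0 − (-5)·(-2)] + [(-5)·(-4) − (-7)·0]| = 8, so the area is 4.
Summing gcd(|Δx|,|Δy|) over the edges gives the boundary count: gcd(3,2) + gcd(1,2) + gcd(2,4) = 1+1+2 = 4.
Scaling by 3 multiplies the area by 3² = 9 (so the new area is 36) and multiplies the boundary lattice-point count by 3, giving 12.
By Pick's theorem, the interior count of the dilated polygon is 36 − 12/2 + 1 = 31.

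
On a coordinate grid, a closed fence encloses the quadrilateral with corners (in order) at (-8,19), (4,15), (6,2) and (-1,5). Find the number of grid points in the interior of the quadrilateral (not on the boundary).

107

By the shoelace formula, twice the signed area is |[(-8)·15 − 4·19] + [4·2 − 6·15] + [6·5 − (-1)·2] + [(-1)·19 − (-8)·5]| = 225, so the area is 225/2.
The number of boundary lattice points is Σ gcd(|Δx|,|Δy|) = gcd(12,4) + gcd(2,13) + gcd(7,3) + gcd(7,14) = 4+1+1+7 = 13.
By Pick's theorem A = I + B/2 − 1, so I = 225/2 − 13/2 + 1 = 107.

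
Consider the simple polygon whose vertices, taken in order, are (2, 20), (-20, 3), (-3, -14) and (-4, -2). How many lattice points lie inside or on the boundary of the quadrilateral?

296

By the shoelace formula, twice the signed area is |(2·3 − (-20)·20) + ((-20)·(-14) − (-3)·3) + ((-3)·(-2) − (-4)·(-14)) + ((-4)·20 − 2·(-2))| = 569, so the area is 569/2.
The number of boundary lattice points is Σ gcd(|Δx|,|Δy|) = gcd(22,17) + gcd(17,17) + gcd(1,12) + gcd(6,22) = 1+17+1+2 = 21.
Pick's theorem gives I = A − B/2 + 1 = 569/2 − 21/2 + 1 = 275, so the closed region contains I + B = 275 + 21 = 296 lattice points.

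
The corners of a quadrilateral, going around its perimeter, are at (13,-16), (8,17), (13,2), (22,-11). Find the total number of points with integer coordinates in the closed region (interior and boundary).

By the shoelace formula, twice the signed area is |(13·17 − 8·(-16)) + (8·2 − 13·17) + (13·(-11) − 22·2) + (22·(-16) − 13·(-11))| = 252, so the area is 126.
The number of boundary lattice points is Σ gcd(|Δx|,|Δy|) = gcd(5,33) + gcd(5,15) + gcd(9,13) + gcd(9,5) = 1+5+1+1 = 8.
Pick's theorem gives I = A − B/2 + 1 = 126 − 8/2 + 1 = 123, so the closed region contains I + B = 123 + 8 = 131 lattice points.

131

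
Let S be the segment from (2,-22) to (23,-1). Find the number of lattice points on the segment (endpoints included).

The number of lattice points on a segment between lattice points is gcd(|Δx|,|Δy|) + 1 = gcd(21,21) + 1 = 21 + 1 = 22.

22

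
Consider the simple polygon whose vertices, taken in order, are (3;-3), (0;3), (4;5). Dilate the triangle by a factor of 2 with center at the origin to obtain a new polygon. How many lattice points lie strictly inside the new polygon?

55

By the shoelace formula, twice the signed area is |(3·3 − 0·(-3)) + (0·5 − 4·3) + (4·(-3) − 3·5)| = 30, so the area is 15.
Along each edge there are gcd(|Δx|,|Δy|)+1 lattice points, so counting each shared vertex once the boundary has gcd(3,6) + gcd(4,2) + gcd(1,8) = 3+2+1 = 6.
Scaling by 2 multiplies the area by 2² = 4 (so the new area is 60) and multiplies the boundary lattice-point count by 2, giving 12.
By Pick's theorem, the interior count of the dilated polygon is 60 − 12/2 + 1 = 55.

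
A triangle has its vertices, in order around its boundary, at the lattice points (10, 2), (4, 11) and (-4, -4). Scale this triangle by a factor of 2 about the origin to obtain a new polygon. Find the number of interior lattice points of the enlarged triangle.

319

The shoelace formula gives twice the area as |(10·11 − 4·2) + (4·(-4) − (-4)·11) + ((-4)·2 − 10·(-4))| = 162, so the area is 81.
Summing gcd(|Δx|,|Δy|) over the edges gives the boundary count: gcd(6,9) + gcd(8,15) + gcd(14,6) = 3+1+2 = 6.
Scaling by 2 multiplies the area by 2² = 4 (so the new area is 324) and multiplies the boundary lattice-point count by 2, giving 12.
By Pick's theorem, the interior count of the dilated polygon is 324 − 12/2 + 1 = 319.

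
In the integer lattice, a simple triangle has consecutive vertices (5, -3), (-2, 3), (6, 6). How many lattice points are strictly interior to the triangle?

34

By the shoelace formula, twice the signed area is |(5·3 − (-2)·(-3)) + ((-2)·6 − 6·3) + (6·(-3) − 5·6)| = 69, so the area is 69/2.
The number of boundary lattice points is Σ gcd(|Δx|,|Δy|) = gcd(7,6) + gcd(8,3) + gcd(1,9) = 1+1+1 = 3.
Pick's theorem gives I = A − B/2 + 1 = 69/2 − 3/2 + 1 = 34.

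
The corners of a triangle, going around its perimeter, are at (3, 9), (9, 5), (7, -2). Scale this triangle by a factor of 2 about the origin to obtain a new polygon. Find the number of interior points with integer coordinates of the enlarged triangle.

97

The shoelace formula gives twice the area as |(3·5 − 9·9) + (9·(-2) − 7·5) + (7·9 − 3·(-2))| = 50, so the area is 25.
Summing gcd(|Δx|,|Δy|) over the edges gives the boundary count: gcd(6,4) + gcd(2,7) + gcd(4,11) = 2+1+1 = 4.
Scaling by 2 multiplies the area by 2² = 4 (so the new area is 100) and multiplies the boundary lattice-point count by 2, giving 8.
By Pick's theorem, the interior count of the dilated polygon is 100 − 8/2 + 1 = 97.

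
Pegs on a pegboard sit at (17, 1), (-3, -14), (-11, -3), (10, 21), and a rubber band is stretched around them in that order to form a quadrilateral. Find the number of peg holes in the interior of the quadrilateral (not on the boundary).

460

The shoelace formula gives twice the area as |[17·(-14) − (-3)·1] + [(-3)·(-3) − (-11)·(-14)] + [(-11)·21 − 10·(-3)] + [10·1 − 17·21]| = 928, so the area is 464.
The number of boundary lattice points is Σ gcd(|Δx|,|Δy|) = gcd(20,15) + gcd(8,11) + gcd(21,24) + gcd(7,20) = 5+1+3+1 = 10.
Pick's theorem gives I = A − B/2 + 1 = 464 − 10/2 + 1 = 460.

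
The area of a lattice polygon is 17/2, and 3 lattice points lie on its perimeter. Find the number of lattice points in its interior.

8

From Pick's theorem, I = A − B/2 + 1 = 17/2 − 3/2 + 1 = 8.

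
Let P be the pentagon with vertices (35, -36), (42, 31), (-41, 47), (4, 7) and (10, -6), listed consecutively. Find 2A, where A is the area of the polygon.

5123

By the shoelace formula, twice the signed area is |[35·31 − 42·(-36)] + [42·47 − (-41)·31] + [(-41)·7 − 4·47] + [4·(-6) − 10·7] + [10·(-36) − 35·(-6)]| = 5123, so the area is 2561.5.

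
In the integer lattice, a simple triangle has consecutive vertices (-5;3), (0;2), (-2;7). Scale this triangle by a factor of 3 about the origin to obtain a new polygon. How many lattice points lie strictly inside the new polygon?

Using the shoelace formula, 2A = |[(-5)·2 − 0·3] + [0·7 − (-2)·2] + [(-2)·3 − (-5)·7]| = 23, so the area is 11.5.
Summing gcd(|Δx|,|Δy|) over the edges gives the boundary count: gcd(5,1) + gcd(2,5) + gcd(3,4) = 1+1+1 = 3.
Scaling by 3 multiplies the area by 3² = 9 (so the new area is 207/2) and multiplies the boundary lattice-point count by 3, giving 9.
By Pick's theorem, the interior count of the dilated polygon is 207/2 − 9/2 + 1 = 100.

100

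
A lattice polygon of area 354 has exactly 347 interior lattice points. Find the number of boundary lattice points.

Pick's theorem gives A = I + B/2 − 1, so B = 2(A − I + 1) = 2(354 − 347 + 1) = 16.

16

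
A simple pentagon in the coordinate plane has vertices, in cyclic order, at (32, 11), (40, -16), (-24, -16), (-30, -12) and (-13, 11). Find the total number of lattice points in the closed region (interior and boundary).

1632

By the shoelace formula, twice the signed area is |(32·(-16) − 40·11) + (40·(-16) − (-24)·(-16)) + ((-24)·(-12) − (-30)·(-16)) + ((-30)·11 − (-13)·(-12)) + ((-13)·11 − 32·11)| = 3149, so the area is 1574.5.
Along each edge there are gcd(|Δx|,|Δy|)+1 lattice points, so counting each shared vertex once the boundary has gcd(8,27) + gcd(64,0) + gcd(6,4) + gcd(17,23) + gcd(45,0) = 1+64+2+1+45 = 113.
Pick's theorem gives I = A − B/2 + 1 = 1574.5 − 113/2 + 1 = 1519, so the closed region contains I + B = 1519 + 113 = 1632 lattice points.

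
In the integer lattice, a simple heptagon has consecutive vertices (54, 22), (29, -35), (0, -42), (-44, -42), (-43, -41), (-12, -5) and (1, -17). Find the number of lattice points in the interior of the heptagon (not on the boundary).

The shoelace formula gives twice the area as |(54·(-35) − 29·22) + (29·(-42) − 0·(-35)) + (0·(-42) − (-44)·(-42)) + ((-44)·(-41) − (-43)·(-42)) + ((-43)·(-5) − (-12)·(-41)) + ((-12)·(-17) − 1·(-5)) + (1·22 − 54·(-17))| = 4724, so the area is 2362.
Summing gcd(|Δx|,|Δy|) over the edges gives the boundary count: gcd(25,57) + gcd(29,7) + gcd(44,0) + gcd(1,1) + gcd(31,36) + gcd(13,12) + gcd(53,39) = 1+1+44+1+1+1+1 = 50.
By Pick's theorem A = I + B/2 − 1, so I = 2362 − 50/2 + 1 = 2338.

2338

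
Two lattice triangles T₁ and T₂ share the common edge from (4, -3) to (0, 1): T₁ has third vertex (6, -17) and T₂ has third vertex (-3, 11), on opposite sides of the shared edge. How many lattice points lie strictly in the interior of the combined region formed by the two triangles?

The union is the simple quadrilateral with vertices (4, -3), (6, -17), (0, 1), (-3, 11) in order.
By the shoelace formula, twice the signed area is |[4·(-17) − 6·(-3)] + [6·1 − 0·(-17)] + [0·11 − (-3)·1] + [(-3)·(-3) − 4·11]| = 76, so the area is 38.
Summing gcd(|Δx|,|Δy|) over the edges gives the boundary count: gcd(2,14) + gcd(6,18) + gcd(3,10) + gcd(7,14) = 2+6+1+7 = 16.
By Pick's theorem I = A − B/2 + 1 = 38 − 16/2 + 1 = 31.

31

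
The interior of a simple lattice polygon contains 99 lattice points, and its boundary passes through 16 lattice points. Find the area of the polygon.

Pick's theorem states A = I + B/2 − 1, so A = 99 + 16/2 − 1 = 106.

106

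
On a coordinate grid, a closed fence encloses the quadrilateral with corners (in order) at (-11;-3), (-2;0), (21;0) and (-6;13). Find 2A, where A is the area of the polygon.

Using the shoelace formula, 2A = |((-11)·0 − (-2)·(-3)) + ((-2)·0 − 21·0) + (21·13 − (-6)·0) + ((-6)·(-3) − (-11)·13)| = 428, so the area is 214.

428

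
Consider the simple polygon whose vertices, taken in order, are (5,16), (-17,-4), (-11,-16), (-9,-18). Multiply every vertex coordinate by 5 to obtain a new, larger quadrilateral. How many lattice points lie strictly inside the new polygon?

Using the shoelace formula, 2A = |(5·(-4) − (-17)·16) + ((-17)·(-16) − (-11)·(-4)) + ((-11)·(-18) − (-9)·(-16)) + ((-9)·16 − 5·(-18))| = 480, so the area is 240.
Along each edge there are gcd(|Δx|,|Δy|)+1 lattice points, so counting each shared vertex once the boundary has gcd(22,20) + gcd(6,12) + gcd(2,2) + gcd(14,34) = 2+6+2+2 = 12.
Scaling by 5 multiplies the area by 5² = 25 (so the new area is 6000) and multiplies the boundary lattice-point count by 5, giving 60.
By Pick's theorem, the interior count of the dilated polygon is 6000 − 60/2 + 1 = 5971.

5971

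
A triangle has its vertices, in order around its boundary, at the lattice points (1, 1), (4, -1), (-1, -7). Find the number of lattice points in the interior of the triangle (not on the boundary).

13

Using the shoelace formula, 2A = |(1·(-1) − 4·1) + (4·(-7) − (-1)·(-1)) + ((-1)·1 − 1·(-7))| = 28, so the area is 14.
Summing gcd(|Δx|,|Δy|) over the edges gives the boundary count: gcd(3,2) + gcd(5,6) + gcd(2,8) = 1+1+2 = 4.
By Pick's theorem A = I + B/2 − 1, so I = 14 − 4/2 + 1 = 13.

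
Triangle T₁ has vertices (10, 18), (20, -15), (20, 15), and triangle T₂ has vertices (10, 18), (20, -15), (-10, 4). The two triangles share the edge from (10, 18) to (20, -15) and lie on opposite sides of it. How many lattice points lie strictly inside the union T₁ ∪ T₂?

The union is the simple quadrilateral with vertices (10, 18), (20, 15), (20, -15), (-10, 4) in order.
By the shoelace formula, twice the signed area is |[10·15 − 20·18] + [20·(-15) − 20·15] + [20·4 − (-10)·(-15)] + [(-10)·18 − 10·4]| = 1100, so the area is 550.
Summing gcd(|Δx|,|Δy|) over the edges gives the boundary count: gcd(10,3) + gcd(0,30) + gcd(30,19) + gcd(20,14) = 1+30+1+2 = 34.
By Pick's theorem I = A − B/2 + 1 = 550 − 34/2 + 1 = 534.

534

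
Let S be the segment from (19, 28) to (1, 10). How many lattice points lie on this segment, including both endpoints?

The number of lattice points on a segment between lattice points is gcd(|Δx|,|Δy|) + 1 = gcd(18,18) + 1 = 18 + 1 = 19.

19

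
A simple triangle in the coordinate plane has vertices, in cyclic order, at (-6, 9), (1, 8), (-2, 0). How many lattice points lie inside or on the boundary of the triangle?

32

The shoelace formula gives twice the area as |[(-6)·8 − 1·9] + [1·0 − (-2)·8] + [(-2)·9 − (-6)·0]| = 59, so the area is 29.5.
The number of boundary lattice points is Σ gcd(|Δx|,|Δy|) = gcd(7,1) + gcd(3,8) + gcd(4,9) = 1+1+1 = 3.
Pick's theorem gives I = A − B/2 + 1 = 29.5 − 3/2 + 1 = 29, so the closed region contains I + B = 29 + 3 = 32 lattice points.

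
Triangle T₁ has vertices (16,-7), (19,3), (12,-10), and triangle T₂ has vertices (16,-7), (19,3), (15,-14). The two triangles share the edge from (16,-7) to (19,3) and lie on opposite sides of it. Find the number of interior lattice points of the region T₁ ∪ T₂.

20

The union is the simple quadrilateral with vertices (16,-7), (12,-10), (19,3), (15,-14) in order.
Using the shoelace formula, 2A = |[16·(-10) − 12·(-7)] + [12·3 − 19·(-10)] + [19·(-14) − 15·3] + [15·(-7) − 16·(-14)]| = 42, so the area is 21.
Summing gcd(|Δx|,|Δy|) over the edges gives the boundary count: gcd(4,3) + gcd(7,13) + gcd(4,17) + gcd(1,7) = 1+1+1+1 = 4.
By Pick's theorem I = A − B/2 + 1 = 21 − 4/2 + 1 = 20.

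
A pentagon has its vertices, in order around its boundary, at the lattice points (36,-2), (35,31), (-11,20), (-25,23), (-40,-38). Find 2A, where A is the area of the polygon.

The shoelace formula gives twice the area as |[36·31 − 35·(-2)] + [35·20 − (-11)·31] + [(-11)·23 − (-25)·20] + [(-25)·(-38) − (-40)·23] + [(-40)·(-2) − 36·(-38)]| = 5792, so the area is 2896.

5792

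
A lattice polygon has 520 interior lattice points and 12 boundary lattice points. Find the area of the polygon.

Pick's theorem states A = I + B/2 − 1, so A = 520 + 12/2 − 1 = 525.

525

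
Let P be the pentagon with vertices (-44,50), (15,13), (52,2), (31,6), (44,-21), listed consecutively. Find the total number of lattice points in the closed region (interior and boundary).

682

The shoelace formula gives twice the area as |((-44)·13 − 15·50) + (15·2 − 52·13) + (52·6 − 31·2) + (31·(-21) − 44·6) + (44·50 − (-44)·(-21))| = 1357, so the area is 1357/2.
Along each edge there are gcd(|Δx|,|Δy|)+1 lattice points, so counting each shared vertex once the boundary has gcd(59,37) + gcd(37,11) + gcd(21,4) + gcd(13,27) + gcd(88,71) = 1+1+1+1+1 = 5.
Pick's theorem gives I = A − B/2 + 1 = 1357/2 − 5/2 + 1 = 677, so the closed region contains I + B = 677 + 5 = 682 lattice points.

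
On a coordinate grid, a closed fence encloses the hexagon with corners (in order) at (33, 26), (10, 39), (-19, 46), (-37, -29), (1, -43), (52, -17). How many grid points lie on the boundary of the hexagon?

Along each edge there are gcd(|Δx|,|Δy|)+1 lattice points, so counting each shared vertex once the boundary has gcd(23,13) + gcd(29,7) + gcd(18,75) + gcd(38,14) + gcd(51,26) + gcd(19,43) = 1+1+3+2+1+1 = 9.

9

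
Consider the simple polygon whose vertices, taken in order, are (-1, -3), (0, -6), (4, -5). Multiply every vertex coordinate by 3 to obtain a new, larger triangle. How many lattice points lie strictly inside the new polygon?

55

Using the shoelace formula, 2A = |((-1)·(-6) − 0·(-3)) + (0·(-5) − 4·(-6)) + (4·(-3) − (-1)·(-5))| = 13, so the area is 13/2.
Along each edge there are gcd(|Δx|,|Δy|)+1 lattice points, so counting each shared vertex once the boundary has gcd(1,3) + gcd(4,1) + gcd(5,2) = 1+1+1 = 3.
Scaling by 3 multiplies the area by 3² = 9 (so the new area is 117/2) and multiplies the boundary lattice-point count by 3, giving 9.
By Pick's theorem, the interior count of the dilated polygon is 117/2 − 9/2 + 1 = 55.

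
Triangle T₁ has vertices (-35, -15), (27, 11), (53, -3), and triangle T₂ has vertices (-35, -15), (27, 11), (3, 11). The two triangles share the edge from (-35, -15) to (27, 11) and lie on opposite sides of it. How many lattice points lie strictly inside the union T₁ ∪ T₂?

1069

The union is the simple quadrilateral with vertices (-35, -15), (53, -3), (27, 11), (3, 11) in order.
The shoelace formula gives twice the area as |[(-35)·(-3) − 53·(-15)] + [53·11 − 27·(-3)] + [27·11 − 3·11] + [3·(-15) − (-35)·11]| = 2168, so the area is 1084.
Along each edge there are gcd(|Δx|,|Δy|)+1 lattice points, so counting each shared vertex once the boundary has gcd(88,12) + gcd(26,14) + gcd(24,0) + gcd(38,26) = 4+2+24+2 = 32.
By Pick's theorem I = A − B/2 + 1 = 1084 − 32/2 + 1 = 1069.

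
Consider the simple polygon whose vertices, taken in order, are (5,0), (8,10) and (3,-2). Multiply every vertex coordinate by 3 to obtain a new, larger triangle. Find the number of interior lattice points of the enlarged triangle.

58

The shoelace formula gives twice the area as |[5·10 − 8·0] + [8·(-2) − 3·10] + [3·0 − 5·(-2)]| = 14, so the area is 7.
Along each edge there are gcd(|Δx|,|Δy|)+1 lattice points, so counting each shared vertex once the boundary has gcd(3,10) + gcd(5,12) + gcd(2,2) = 1+1+2 = 4.
Scaling by 3 multiplies the area by 3² = 9 (so the new area is 63) and multiplies the boundary lattice-point count by 3, giving 12.
By Pick's theorem, the interior count of the dilated polygon is 63 − 12/2 + 1 = 58.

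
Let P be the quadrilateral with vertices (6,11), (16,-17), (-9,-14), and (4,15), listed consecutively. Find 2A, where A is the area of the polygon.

Using the shoelace formula, 2A = |[6·(-17) − 16·11] + [16·(-14) − (-9)·(-17)] + [(-9)·15 − 4·(-14)] + [4·11 − 6·15]| = 780, so the area is 390.

780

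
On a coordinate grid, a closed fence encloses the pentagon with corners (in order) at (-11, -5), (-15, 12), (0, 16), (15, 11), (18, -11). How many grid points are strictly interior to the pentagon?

The shoelace formula gives twice the area as |[(-11)·12 − (-15)·(-5)] + [(-15)·16 − 0·12] + [0·11 − 15·16] + [15·(-11) − 18·11] + [18·(-5) − (-11)·(-11)]| = 1261, so the area is 1261/2.
Along each edge there are gcd(|Δx|,|Δy|)+1 lattice points, so counting each shared vertex once the boundary has gcd(4,17) + gcd(15,4) + gcd(15,5) + gcd(3,22) + gcd(29,6) = 1+1+5+1+1 = 9.
By Pick's theorem A = I + B/2 − 1, so I = 1261/2 − 9/2 + 1 = 627.

627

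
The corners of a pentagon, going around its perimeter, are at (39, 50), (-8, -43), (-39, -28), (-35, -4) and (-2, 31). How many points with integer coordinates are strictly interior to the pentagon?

The shoelace formula gives twice the area as |(39·(-43) − (-8)·50) + ((-8)·(-28) − (-39)·(-43)) + ((-39)·(-4) − (-35)·(-28)) + ((-35)·31 − (-2)·(-4)) + ((-2)·50 − 39·31)| = 5956, so the area is 2978.
The number of boundary lattice points is Σ gcd(|Δx|,|Δy|) = gcd(47,93) + gcd(31,15) + gcd(4,24) + gcd(33,35) + gcd(41,19) = 1+1+4+1+1 = 8.
Pick's theorem gives I = A − B/2 + 1 = 2978 − 8/2 + 1 = 2975.

2975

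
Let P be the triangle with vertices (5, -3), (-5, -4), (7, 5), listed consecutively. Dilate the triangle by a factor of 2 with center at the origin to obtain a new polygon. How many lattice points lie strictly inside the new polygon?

By the shoelace formula, twice the signed area is |[5·(-4) − (-5)·(-3)] + [(-5)·5 − 7·(-4)] + [7·(-3) − 5·5]| = 78, so the area is 39.
Summing gcd(|Δx|,|Δy|) over the edges gives the boundary count: gcd(10,1) + gcd(12,9) + gcd(2,8) = 1+3+2 = 6.
Scaling by 2 multiplies the area by 2² = 4 (so the new area is 156) and multiplies the boundary lattice-point count by 2, giving 12.
By Pick's theorem, the interior count of the dilated polygon is 156 − 12/2 + 1 = 151.

151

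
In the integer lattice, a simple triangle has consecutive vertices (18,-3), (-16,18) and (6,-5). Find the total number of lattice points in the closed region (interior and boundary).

By the shoelace formula, twice the signed area is |(18·18 − (-16)·(-3)) + ((-16)·(-5) − 6·18) + (6·(-3) − 18·(-5))| = 320, so the area is 160.
Summing gcd(|Δx|,|Δy|) over the edges gives the boundary count: gcd(34,21) + gcd(22,23) + gcd(12,2) = 1+1+2 = 4.
Pick's theorem gives I = A − B/2 + 1 = 160 − 4/2 + 1 = 159, so the closed region contains I + B = 159 + 4 = 163 lattice points.

163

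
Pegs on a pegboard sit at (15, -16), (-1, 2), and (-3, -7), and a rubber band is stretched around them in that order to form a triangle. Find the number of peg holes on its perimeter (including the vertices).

12

Along each edge there are gcd(|Δx|,|Δy|)+1 lattice points, so counting each shared vertex once the boundary has gcd(16,18) + gcd(2,9) + gcd(18,9) = 2+1+9 = 12.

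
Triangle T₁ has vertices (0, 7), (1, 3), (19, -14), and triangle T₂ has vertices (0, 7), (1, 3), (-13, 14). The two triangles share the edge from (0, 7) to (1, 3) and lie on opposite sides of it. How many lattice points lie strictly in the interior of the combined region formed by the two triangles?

49

The union is the simple quadrilateral with vertices (0, 7), (19, -14), (1, 3), (-13, 14) in order.
By the shoelace formula, twice the signed area is |(0·(-14) − 19·7) + (19·3 − 1·(-14)) + (1·14 − (-13)·3) + ((-13)·7 − 0·14)| = 100, so the area is 50.
The number of boundary lattice points is Σ gcd(|Δx|,|Δy|) = gcd(19,21) + gcd(18,17) + gcd(14,11) + gcd(13,7) = 1+1+1+1 = 4.
By Pick's theorem I = A − B/2 + 1 = 50 − 4/2 + 1 = 49.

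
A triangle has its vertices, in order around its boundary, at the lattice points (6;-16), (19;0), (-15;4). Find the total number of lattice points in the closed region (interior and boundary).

Using the shoelace formula, 2A = |(6·0 − 19·(-16)) + (19·4 − (-15)·0) + ((-15)·(-16) − 6·4)| = 596, so the area is 298.
The number of boundary lattice points is Σ gcd(|Δx|,|Δy|) = gcd(13,16) + gcd(34,4) + gcd(21,20) = 1+2+1 = 4.
Pick's theorem gives I = A − B/2 + 1 = 298 − 4/2 + 1 = 297, so the closed region contains I + B = 297 + 4 = 301 lattice points.

301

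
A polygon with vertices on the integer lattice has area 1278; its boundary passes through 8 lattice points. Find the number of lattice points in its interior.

1275

Pick's theorem A = I + B/2 − 1 rearranges to I = A − B/2 + 1 = 1278 − 8/2 + 1 = 1275.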